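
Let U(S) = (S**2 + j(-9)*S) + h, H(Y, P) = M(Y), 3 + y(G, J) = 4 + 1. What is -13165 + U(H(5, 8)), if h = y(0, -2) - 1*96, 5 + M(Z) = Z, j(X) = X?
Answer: -13259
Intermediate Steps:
y(G, J) = 2 (y(G, J) = -3 + (4 + 1) = -3 + 5 = 2)
M(Z) = -5 + Z
H(Y, P) = -5 + Y
h = -94 (h = 2 - 1*96 = 2 - 96 = -94)
U(S) = -94 + S**2 - 9*S (U(S) = (S**2 - 9*S) - 94 = -94 + S**2 - 9*S)
-13165 + U(H(5, 8)) = -13165 + (-94 + (-5 + 5)**2 - 9*(-5 + 5)) = -13165 + (-94 + 0**2 - 9*0) = -13165 + (-94 + 0 + 0) = -13165 - 94 = -13259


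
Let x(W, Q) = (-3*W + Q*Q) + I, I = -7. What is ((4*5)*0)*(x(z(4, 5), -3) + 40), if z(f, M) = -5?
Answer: 0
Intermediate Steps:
x(W, Q) = -7 + Q² - 3*W (x(W, Q) = (-3*W + Q*Q) - 7 = (-3*W + Q²) - 7 = (Q² - 3*W) - 7 = -7 + Q² - 3*W)
((4*5)*0)*(x(z(4, 5), -3) + 40) = ((4*5)*0)*((-7 + (-3)² - 3*(-5)) + 40) = (20*0)*((-7 + 9 + 15) + 40) = 0*(17 + 40) = 0*57 = 0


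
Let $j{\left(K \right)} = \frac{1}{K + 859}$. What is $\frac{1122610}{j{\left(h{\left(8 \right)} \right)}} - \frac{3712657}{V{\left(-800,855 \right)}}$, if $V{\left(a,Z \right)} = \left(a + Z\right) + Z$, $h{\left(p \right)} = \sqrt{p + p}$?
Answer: $\frac{67816584511}{70} \approx 9.6881 \cdot 10^{8}$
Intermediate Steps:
$h{\left(p \right)} = \sqrt{2} \sqrt{p}$ ($h{\left(p \right)} = \sqrt{2 p} = \sqrt{2} \sqrt{p}$)
$j{\left(K \right)} = \frac{1}{859 + K}$
$V{\left(a,Z \right)} = a + 2 Z$ ($V{\left(a,Z \right)} = \left(Z + a\right) + Z = a + 2 Z$)
$\frac{1122610}{j{\left(h{\left(8 \right)} \right)}} - \frac{3712657}{V{\left(-800,855 \right)}} = \frac{1122610}{\frac{1}{859 + \sqrt{2} \sqrt{8}}} - \frac{3712657}{-800 + 2 \cdot 855} = \frac{1122610}{\frac{1}{859 + \sqrt{2} \cdot 2 \sqrt{2}}} - \frac{3712657}{-800 + 1710} = \frac{1122610}{\frac{1}{859 + 4}} - \frac{3712657}{910} = \frac{1122610}{\frac{1}{863}} - \frac{285589}{70} = 1122610 \frac{1}{\frac{1}{863}} - \frac{285589}{70} = 1122610 \cdot 863 - \frac{285589}{70} = 968812430 - \frac{285589}{70} = \frac{67816584511}{70}$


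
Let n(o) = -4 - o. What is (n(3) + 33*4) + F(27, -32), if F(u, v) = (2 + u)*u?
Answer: 908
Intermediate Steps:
F(u, v) = u*(2 + u)
(n(3) + 33*4) + F(27, -32) = ((-4 - 1*3) + 33*4) + 27*(2 + 27) = ((-4 - 3) + 132) + 27*29 = (-7 + 132) + 783 = 125 + 783 = 908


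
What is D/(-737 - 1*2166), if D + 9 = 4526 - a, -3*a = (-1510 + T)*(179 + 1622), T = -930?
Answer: 4380889/8709 ≈ 503.03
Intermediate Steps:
a = 4394440/3 (a = -(-1510 - 930)*(179 + 1622)/3 = -(-2440)*1801/3 = -1/3*(-4394440) = 4394440/3 ≈ 1.4648e+6)
D = -4380889/3 (D = -9 + (4526 - 1*4394440/3) = -9 + (4526 - 4394440/3) = -9 - 4380862/3 = -4380889/3 ≈ -1.4603e+6)
D/(-737 - 1*2166) = -4380889/(3*(-737 - 1*2166)) = -4380889/(3*(-737 - 2166)) = -4380889/3/(-2903) = -4380889/3*(-1/2903) = 4380889/8709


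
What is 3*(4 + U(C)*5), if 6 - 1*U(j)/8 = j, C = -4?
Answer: 1212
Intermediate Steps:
U(j) = 48 - 8*j
3*(4 + U(C)*5) = 3*(4 + (48 - 8*(-4))*5) = 3*(4 + (48 + 32)*5) = 3*(4 + 80*5) = 3*(4 + 400) = 3*404 = 1212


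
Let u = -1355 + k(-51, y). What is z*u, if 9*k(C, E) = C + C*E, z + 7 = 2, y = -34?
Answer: 5840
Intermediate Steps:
z = -5 (z = -7 + 2 = -5)
k(C, E) = C/9 + C*E/9 (k(C, E) = (C + C*E)/9 = C/9 + C*E/9)
u = -1168 (u = -1355 + (⅑)*(-51)*(1 - 34) = -1355 + (⅑)*(-51)*(-33) = -1355 + 187 = -1168)
z*u = -5*(-1168) = 5840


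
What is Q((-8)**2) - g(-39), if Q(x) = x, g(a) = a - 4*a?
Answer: -53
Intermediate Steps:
g(a) = -3*a
Q((-8)**2) - g(-39) = (-8)**2 - (-3)*(-39) = 64 - 1*117 = 64 - 117 = -53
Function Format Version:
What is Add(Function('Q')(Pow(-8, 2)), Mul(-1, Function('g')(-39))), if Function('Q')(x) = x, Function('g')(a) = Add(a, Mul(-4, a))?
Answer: -53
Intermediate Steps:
Function('g')(a) = Mul(-3, a)
Add(Function('Q')(Pow(-8, 2)), Mul(-1, Function('g')(-39))) = Add(Pow(-8, 2), Mul(-1, Mul(-3, -39))) = Add(64, Mul(-1, 117)) = Add(64, -117) = -53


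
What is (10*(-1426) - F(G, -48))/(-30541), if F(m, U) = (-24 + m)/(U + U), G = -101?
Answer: 1369085/2931936 ≈ 0.46696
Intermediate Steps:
F(m, U) = (-24 + m)/(2*U) (F(m, U) = (-24 + m)/((2*U)) = (-24 + m)*(1/(2*U)) = (-24 + m)/(2*U))
(10*(-1426) - F(G, -48))/(-30541) = (10*(-1426) - (-24 - 101)/(2*(-48)))/(-30541) = (-14260 - (-1)*(-125)/(2*48))*(-1/30541) = (-14260 - 1*125/96)*(-1/30541) = (-14260 - 125/96)*(-1/30541) = -1369085/96*(-1/30541) = 1369085/2931936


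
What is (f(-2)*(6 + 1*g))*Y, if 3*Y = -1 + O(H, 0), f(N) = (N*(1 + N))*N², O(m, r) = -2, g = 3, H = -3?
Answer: -72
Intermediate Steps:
f(N) = N³*(1 + N)
Y = -1 (Y = (-1 - 2)/3 = (⅓)*(-3) = -1)
(f(-2)*(6 + 1*g))*Y = (((-2)³*(1 - 2))*(6 + 1*3))*(-1) = ((-8*(-1))*(6 + 3))*(-1) = (8*9)*(-1) = 72*(-1) = -72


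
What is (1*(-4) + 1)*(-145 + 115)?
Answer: 90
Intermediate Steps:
(1*(-4) + 1)*(-145 + 115) = (-4 + 1)*(-30) = -3*(-30) = 90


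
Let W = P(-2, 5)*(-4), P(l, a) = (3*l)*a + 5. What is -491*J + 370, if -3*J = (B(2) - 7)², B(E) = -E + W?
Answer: 4067081/3 ≈ 1.3557e+6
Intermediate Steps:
P(l, a) = 5 + 3*a*l (P(l, a) = 3*a*l + 5 = 5 + 3*a*l)
W = 100 (W = (5 + 3*5*(-2))*(-4) = (5 - 30)*(-4) = -25*(-4) = 100)
B(E) = 100 - E (B(E) = -E + 100 = 100 - E)
J = -8281/3 (J = -((100 - 1*2) - 7)²/3 = -((100 - 2) - 7)²/3 = -(98 - 7)²/3 = -⅓*91² = -⅓*8281 = -8281/3 ≈ -2760.3)
-491*J + 370 = -491*(-8281/3) + 370 = 4065971/3 + 370 = 4067081/3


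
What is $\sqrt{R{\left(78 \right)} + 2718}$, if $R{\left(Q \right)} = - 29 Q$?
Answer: $2 \sqrt{114} \approx 21.354$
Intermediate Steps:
$\sqrt{R{\left(78 \right)} + 2718} = \sqrt{\left(-29\right) 78 + 2718} = \sqrt{-2262 + 2718} = \sqrt{456} = 2 \sqrt{114}$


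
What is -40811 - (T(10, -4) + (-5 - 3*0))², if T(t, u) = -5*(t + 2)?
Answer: -45036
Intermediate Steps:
T(t, u) = -10 - 5*t (T(t, u) = -5*(2 + t) = -10 - 5*t)
-40811 - (T(10, -4) + (-5 - 3*0))² = -40811 - ((-10 - 5*10) + (-5 - 3*0))² = -40811 - ((-10 - 50) + (-5 + 0))² = -40811 - (-60 - 5)² = -40811 - 1*(-65)² = -40811 - 1*4225 = -40811 - 4225 = -45036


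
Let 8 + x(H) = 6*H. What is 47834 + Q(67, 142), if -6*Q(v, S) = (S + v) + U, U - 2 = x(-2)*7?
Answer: 286933/6 ≈ 47822.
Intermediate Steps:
x(H) = -8 + 6*H
U = -138 (U = 2 + (-8 + 6*(-2))*7 = 2 + (-8 - 12)*7 = 2 - 20*7 = 2 - 140 = -138)
Q(v, S) = 23 - S/6 - v/6 (Q(v, S) = -((S + v) - 138)/6 = -(-138 + S + v)/6 = 23 - S/6 - v/6)
47834 + Q(67, 142) = 47834 + (23 - ⅙*142 - ⅙*67) = 47834 + (23 - 71/3 - 67/6) = 47834 - 71/6 = 286933/6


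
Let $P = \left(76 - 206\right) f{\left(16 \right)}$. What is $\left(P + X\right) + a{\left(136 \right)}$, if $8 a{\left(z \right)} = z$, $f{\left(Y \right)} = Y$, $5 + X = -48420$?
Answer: $-50488$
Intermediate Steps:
$X = -48425$ ($X = -5 - 48420 = -48425$)
$P = -2080$ ($P = \left(76 - 206\right) 16 = \left(-130\right) 16 = -2080$)
$a{\left(z \right)} = \frac{z}{8}$
$\left(P + X\right) + a{\left(136 \right)} = \left(-2080 - 48425\right) + \frac{1}{8} \cdot 136 = -50505 + 17 = -50488$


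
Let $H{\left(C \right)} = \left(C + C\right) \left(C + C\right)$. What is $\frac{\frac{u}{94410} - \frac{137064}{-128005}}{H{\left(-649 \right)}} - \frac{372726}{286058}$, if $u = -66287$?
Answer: $- \frac{758898915457926636451}{582436273332549679560} \approx -1.303$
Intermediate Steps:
$H{\left(C \right)} = 4 C^{2}$ ($H{\left(C \right)} = 2 C 2 C = 4 C^{2}$)
$\frac{\frac{u}{94410} - \frac{137064}{-128005}}{H{\left(-649 \right)}} - \frac{372726}{286058} = \frac{- \frac{66287}{94410} - \frac{137064}{-128005}}{4 \left(-649\right)^{2}} - \frac{372726}{286058} = \frac{\left(-66287\right) \frac{1}{94410} - - \frac{137064}{128005}}{4 \cdot 421201} - \frac{186363}{143029} = \frac{- \frac{66287}{94410} + \frac{137064}{128005}}{1684804} - \frac{186363}{143029} = \frac{891028961}{2416990410} \cdot \frac{1}{1684804} - \frac{186363}{143029} = \frac{891028961}{4072155110729640} - \frac{186363}{143029} = - \frac{758898915457926636451}{582436273332549679560}$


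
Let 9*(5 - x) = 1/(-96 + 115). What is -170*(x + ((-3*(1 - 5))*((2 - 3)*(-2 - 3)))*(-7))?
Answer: 12064220/171 ≈ 70551.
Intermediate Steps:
x = 854/171 (x = 5 - 1/(9*(-96 + 115)) = 5 - ⅑/19 = 5 - ⅑*1/19 = 5 - 1/171 = 854/171 ≈ 4.9941)
-170*(x + ((-3*(1 - 5))*((2 - 3)*(-2 - 3)))*(-7)) = -170*(854/171 + ((-3*(1 - 5))*((2 - 3)*(-2 - 3)))*(-7)) = -170*(854/171 + ((-3*(-4))*(-1*(-5)))*(-7)) = -170*(854/171 + (12*5)*(-7)) = -170*(854/171 + 60*(-7)) = -170*(854/171 - 420) = -170*(-70966/171) = 12064220/171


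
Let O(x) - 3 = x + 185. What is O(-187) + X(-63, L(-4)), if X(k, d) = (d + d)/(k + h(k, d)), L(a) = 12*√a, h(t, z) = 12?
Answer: 1 - 16*I/17 ≈ 1.0 - 0.94118*I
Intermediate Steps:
O(x) = 188 + x (O(x) = 3 + (x + 185) = 3 + (185 + x) = 188 + x)
X(k, d) = 2*d/(12 + k) (X(k, d) = (d + d)/(k + 12) = (2*d)/(12 + k) = 2*d/(12 + k))
O(-187) + X(-63, L(-4)) = (188 - 187) + 2*(12*√(-4))/(12 - 63) = 1 + 2*(12*(2*I))/(-51) = 1 + 2*(24*I)*(-1/51) = 1 - 16*I/17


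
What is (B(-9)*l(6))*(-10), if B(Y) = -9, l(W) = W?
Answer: 540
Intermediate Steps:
(B(-9)*l(6))*(-10) = -9*6*(-10) = -54*(-10) = 540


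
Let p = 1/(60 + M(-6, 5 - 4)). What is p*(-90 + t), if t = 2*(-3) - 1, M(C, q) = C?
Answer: -97/54 ≈ -1.7963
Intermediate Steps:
t = -7 (t = -6 - 1 = -7)
p = 1/54 (p = 1/(60 - 6) = 1/54 ≈ 0.018519)
p*(-90 + t) = (-90 - 7)/54 = (1/54)*(-97) = -97/54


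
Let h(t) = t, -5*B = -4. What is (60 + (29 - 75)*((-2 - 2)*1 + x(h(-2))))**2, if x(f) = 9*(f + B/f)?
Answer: 38291344/25 ≈ 1.5317e+6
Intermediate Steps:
B = 4/5 (B = -1/5*(-4) = 4/5 ≈ 0.80000)
x(f) = 9*f + 36/(5*f) (x(f) = 9*(f + 4/(5*f)) = 9*f + 36/(5*f))
(60 + (29 - 75)*((-2 - 2)*1 + x(h(-2))))**2 = (60 + (29 - 75)*((-2 - 2)*1 + (9*(-2) + (36/5)/(-2))))**2 = (60 - 46*(-4*1 + (-18 + (36/5)*(-1/2))))**2 = (60 - 46*(-4 + (-18 - 18/5)))**2 = (60 - 46*(-4 - 108/5))**2 = (60 - 46*(-128/5))**2 = (60 + 5888/5)**2 = (6188/5)**2 = 38291344/25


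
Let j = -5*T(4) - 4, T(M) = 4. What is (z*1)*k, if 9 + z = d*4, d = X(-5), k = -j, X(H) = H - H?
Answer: -216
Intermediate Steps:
j = -24 (j = -5*4 - 4 = -20 - 4 = -24)
X(H) = 0
k = 24 (k = -1*(-24) = 24)
d = 0
z = -9 (z = -9 + 0*4 = -9 + 0 = -9)
(z*1)*k = -9*1*24 = -9*24 = -216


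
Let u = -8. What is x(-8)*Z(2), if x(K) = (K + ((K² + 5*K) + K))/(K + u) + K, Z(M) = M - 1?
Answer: -17/2 ≈ -8.5000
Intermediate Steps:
Z(M) = -1 + M
x(K) = K + (K² + 7*K)/(-8 + K) (x(K) = (K + ((K² + 5*K) + K))/(K - 8) + K = (K + (K² + 6*K))/(-8 + K) + K = (K² + 7*K)/(-8 + K) + K = K + (K² + 7*K)/(-8 + K))
x(-8)*Z(2) = (-8*(-1 + 2*(-8))/(-8 - 8))*(-1 + 2) = -8*(-1 - 16)/(-16)*1 = -8*(-1/16)*(-17)*1 = -17/2*1 = -17/2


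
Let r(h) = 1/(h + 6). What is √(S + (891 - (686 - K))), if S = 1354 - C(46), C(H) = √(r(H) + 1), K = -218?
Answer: √(906516 - 26*√689)/26 ≈ 36.606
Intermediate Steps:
r(h) = 1/(6 + h)
C(H) = √(1 + 1/(6 + H)) (C(H) = √(1/(6 + H) + 1) = √(1 + 1/(6 + H)))
S = 1354 - √689/26 (S = 1354 - √((7 + 46)/(6 + 46)) = 1354 - √(53/52) = 1354 - √689/26 ≈ 1353.0)
√(S + (891 - (686 - K))) = √((1354 - √689/26) + (891 - (686 - 1*(-218)))) = √((1354 - √689/26) + (891 - (686 + 218))) = √((1354 - √689/26) + (891 - 1*904)) = √((1354 - √689/26) + (891 - 904)) = √((1354 - √689/26) - 13) = √(1341 - √689/26)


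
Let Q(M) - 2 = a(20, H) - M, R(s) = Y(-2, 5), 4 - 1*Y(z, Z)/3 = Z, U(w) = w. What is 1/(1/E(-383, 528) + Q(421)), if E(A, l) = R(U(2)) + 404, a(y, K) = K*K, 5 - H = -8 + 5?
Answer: -401/142354 ≈ -0.0028169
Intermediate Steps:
H = 8 (H = 5 - (-8 + 5) = 5 - 1*(-3) = 5 + 3 = 8)
Y(z, Z) = 12 - 3*Z
R(s) = -3 (R(s) = 12 - 3*5 = 12 - 15 = -3)
a(y, K) = K**2
Q(M) = 66 - M (Q(M) = 2 + (8**2 - M) = 2 + (64 - M) = 66 - M)
E(A, l) = 401 (E(A, l) = -3 + 404 = 401)
1/(1/E(-383, 528) + Q(421)) = 1/(1/401 + (66 - 1*421)) = 1/(1/401 + (66 - 421)) = 1/(1/401 - 355) = 1/(-142354/401) = -401/142354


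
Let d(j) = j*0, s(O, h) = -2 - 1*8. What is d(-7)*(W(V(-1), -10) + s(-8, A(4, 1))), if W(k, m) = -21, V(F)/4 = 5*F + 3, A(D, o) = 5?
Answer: 0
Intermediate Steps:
V(F) = 12 + 20*F (V(F) = 4*(5*F + 3) = 4*(3 + 5*F) = 12 + 20*F)
s(O, h) = -10 (s(O, h) = -2 - 8 = -10)
d(j) = 0
d(-7)*(W(V(-1), -10) + s(-8, A(4, 1))) = 0*(-21 - 10) = 0*(-31) = 0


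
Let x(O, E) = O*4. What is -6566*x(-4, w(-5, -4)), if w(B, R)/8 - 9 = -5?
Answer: 105056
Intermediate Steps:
w(B, R) = 32 (w(B, R) = 72 + 8*(-5) = 72 - 40 = 32)
x(O, E) = 4*O
-6566*x(-4, w(-5, -4)) = -26264*(-4) = -6566*(-16) = 105056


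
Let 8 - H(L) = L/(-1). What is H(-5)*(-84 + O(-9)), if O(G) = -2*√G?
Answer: -252 - 18*I ≈ -252.0 - 18.0*I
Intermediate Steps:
H(L) = 8 + L (H(L) = 8 - L/(-1) = 8 - L*(-1) = 8 - (-1)*L = 8 + L)
H(-5)*(-84 + O(-9)) = (8 - 5)*(-84 - 6*I) = 3*(-84 - 6*I) = -252 - 18*I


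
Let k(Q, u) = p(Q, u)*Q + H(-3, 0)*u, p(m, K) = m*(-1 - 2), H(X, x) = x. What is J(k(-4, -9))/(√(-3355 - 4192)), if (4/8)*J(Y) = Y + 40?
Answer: 16*I*√7547/7547 ≈ 0.18418*I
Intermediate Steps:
p(m, K) = -3*m (p(m, K) = m*(-3) = -3*m)
k(Q, u) = -3*Q² (k(Q, u) = (-3*Q)*Q + 0*u = -3*Q² + 0 = -3*Q²)
J(Y) = 80 + 2*Y (J(Y) = 2*(Y + 40) = 2*(40 + Y) = 80 + 2*Y)
J(k(-4, -9))/(√(-3355 - 4192)) = (80 + 2*(-3*(-4)²))/(√(-3355 - 4192)) = (80 + 2*(-3*16))/(√(-7547)) = (80 + 2*(-48))/((I*√7547)) = (80 - 96)*(-I*√7547/7547) = -(-16)*I*√7547/7547 = 16*I*√7547/7547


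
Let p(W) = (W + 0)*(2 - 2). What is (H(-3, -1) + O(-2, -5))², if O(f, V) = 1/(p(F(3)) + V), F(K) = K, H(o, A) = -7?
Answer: 1296/25 ≈ 51.840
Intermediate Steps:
p(W) = 0 (p(W) = W*0 = 0)
O(f, V) = 1/V (O(f, V) = 1/(0 + V) = 1/V)
(H(-3, -1) + O(-2, -5))² = (-7 + 1/(-5))² = (-7 - ⅕)² = (-36/5)² = 1296/25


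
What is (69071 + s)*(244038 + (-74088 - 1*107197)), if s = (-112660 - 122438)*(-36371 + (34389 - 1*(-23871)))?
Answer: -322926376423403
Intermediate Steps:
s = -5146060122 (s = -235098*(-36371 + (34389 + 23871)) = -235098*(-36371 + 58260) = -235098*21889 = -5146060122)
(69071 + s)*(244038 + (-74088 - 1*107197)) = (69071 - 5146060122)*(244038 + (-74088 - 1*107197)) = -5145991051*(244038 + (-74088 - 107197)) = -5145991051*(244038 - 181285) = -5145991051*62753 = -322926376423403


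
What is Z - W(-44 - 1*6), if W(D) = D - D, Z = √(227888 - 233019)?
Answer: I*√5131 ≈ 71.631*I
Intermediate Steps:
Z = I*√5131 (Z = √(-5131) = I*√5131 ≈ 71.631*I)
W(D) = 0
Z - W(-44 - 1*6) = I*√5131 - 1*0 = I*√5131 + 0 = I*√5131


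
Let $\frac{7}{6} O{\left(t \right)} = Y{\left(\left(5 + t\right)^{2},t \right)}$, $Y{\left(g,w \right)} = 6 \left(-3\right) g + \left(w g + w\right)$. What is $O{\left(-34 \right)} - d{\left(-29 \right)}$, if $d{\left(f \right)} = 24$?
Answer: $- \frac{262764}{7} \approx -37538.0$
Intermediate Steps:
$Y{\left(g,w \right)} = w - 18 g + g w$ ($Y{\left(g,w \right)} = - 18 g + \left(g w + w\right) = - 18 g + \left(w + g w\right) = w - 18 g + g w$)
$O{\left(t \right)} = - \frac{108 \left(5 + t\right)^{2}}{7} + \frac{6 t}{7} + \frac{6 t \left(5 + t\right)^{2}}{7}$ ($O{\left(t \right)} = \frac{6 \left(t - 18 \left(5 + t\right)^{2} + \left(5 + t\right)^{2} t\right)}{7} = \frac{6 \left(t - 18 \left(5 + t\right)^{2} + t \left(5 + t\right)^{2}\right)}{7} = - \frac{108 \left(5 + t\right)^{2}}{7} + \frac{6 t}{7} + \frac{6 t \left(5 + t\right)^{2}}{7}$)
$O{\left(-34 \right)} - d{\left(-29 \right)} = \left(- \frac{2700}{7} - -4488 - \frac{48 \left(-34\right)^{2}}{7} + \frac{6 \left(-34\right)^{3}}{7}\right) - 24 = \left(- \frac{2700}{7} + 4488 - \frac{55488}{7} + \frac{6}{7} \left(-39304\right)\right) - 24 = \left(- \frac{2700}{7} + 4488 - \frac{55488}{7} - \frac{235824}{7}\right) - 24 = - \frac{262596}{7} - 24 = - \frac{262764}{7}$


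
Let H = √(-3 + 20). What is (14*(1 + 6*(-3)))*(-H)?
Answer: 238*√17 ≈ 981.30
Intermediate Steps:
H = √17 ≈ 4.1231
(14*(1 + 6*(-3)))*(-H) = (14*(1 + 6*(-3)))*(-√17) = (14*(1 - 18))*(-√17) = (14*(-17))*(-√17) = -(-238)*√17 = 238*√17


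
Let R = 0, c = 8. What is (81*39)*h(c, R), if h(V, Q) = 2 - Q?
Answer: 6318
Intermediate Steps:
(81*39)*h(c, R) = (81*39)*(2 - 1*0) = 3159*(2 + 0) = 3159*2 = 6318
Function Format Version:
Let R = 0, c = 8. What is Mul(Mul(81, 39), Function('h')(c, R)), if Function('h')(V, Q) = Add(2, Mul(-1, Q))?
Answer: 6318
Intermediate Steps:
Mul(Mul(81, 39), Function('h')(c, R)) = Mul(Mul(81, 39), Add(2, Mul(-1, 0))) = Mul(3159, Add(2, 0)) = Mul(3159, 2) = 6318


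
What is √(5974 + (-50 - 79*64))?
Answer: 2*√217 ≈ 29.462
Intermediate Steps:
√(5974 + (-50 - 79*64)) = √(5974 + (-50 - 5056)) = √(5974 - 5106) = √868 = 2*√217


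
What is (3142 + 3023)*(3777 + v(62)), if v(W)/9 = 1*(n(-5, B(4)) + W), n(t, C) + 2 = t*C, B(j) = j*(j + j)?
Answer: 17736705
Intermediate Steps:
B(j) = 2*j**2 (B(j) = j*(2*j) = 2*j**2)
n(t, C) = -2 + C*t (n(t, C) = -2 + t*C = -2 + C*t)
v(W) = -1458 + 9*W (v(W) = 9*(1*((-2 + (2*4**2)*(-5)) + W)) = 9*(1*((-2 + (2*16)*(-5)) + W)) = 9*(1*((-2 + 32*(-5)) + W)) = 9*(1*((-2 - 160) + W)) = 9*(1*(-162 + W)) = 9*(-162 + W) = -1458 + 9*W)
(3142 + 3023)*(3777 + v(62)) = (3142 + 3023)*(3777 + (-1458 + 9*62)) = 6165*(3777 + (-1458 + 558)) = 6165*(3777 - 900) = 6165*2877 = 17736705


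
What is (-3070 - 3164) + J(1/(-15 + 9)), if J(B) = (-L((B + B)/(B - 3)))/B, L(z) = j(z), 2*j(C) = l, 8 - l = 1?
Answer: -6213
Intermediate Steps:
l = 7 (l = 8 - 1*1 = 8 - 1 = 7)
j(C) = 7/2 (j(C) = (½)*7 = 7/2)
L(z) = 7/2
J(B) = -7/(2*B) (J(B) = (-1*7/2)/B = -7/(2*B))
(-3070 - 3164) + J(1/(-15 + 9)) = (-3070 - 3164) - 7/(2*(1/(-15 + 9))) = -6234 - 7/(2*(1/(-6))) = -6234 - 7/(2*(-⅙)) = -6234 - 7/2*(-6) = -6234 + 21 = -6213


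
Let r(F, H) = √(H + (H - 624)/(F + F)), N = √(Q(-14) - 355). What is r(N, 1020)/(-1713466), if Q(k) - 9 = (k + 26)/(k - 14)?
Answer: -679^(¾)*√(-6930*I + 25500*√679)/5817217070 ≈ -1.8639e-5 + 9.7196e-8*I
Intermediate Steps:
Q(k) = 9 + (26 + k)/(-14 + k) (Q(k) = 9 + (k + 26)/(k - 14) = 9 + (26 + k)/(-14 + k))
N = 5*I*√679/7 (N = √(10*(-10 - 14)/(-14 - 14) - 355) = √(10*(-24)/(-28) - 355) = √(10*(-1/28)*(-24) - 355) = √(60/7 - 355) = √(-2425/7) = 5*I*√679/7 ≈ 18.613*I)
r(F, H) = √(H + (-624 + H)/(2*F)) (r(F, H) = √(H + (-624 + H)/((2*F))) = √(H + (-624 + H)*(1/(2*F))) = √(H + (-624 + H)/(2*F)))
r(N, 1020)/(-1713466) = (√2*√((-624 + 1020 + 2*(5*I*√679/7)*1020)/((5*I*√679/7)))/2)/(-1713466) = (√2*√((-I*√679/485)*(-624 + 1020 + 10200*I*√679/7))/2)*(-1/1713466) = (√2*√((-I*√679/485)*(396 + 10200*I*√679/7))/2)*(-1/1713466) = (√2*√(-I*√679*(396 + 10200*I*√679/7)/485)/2)*(-1/1713466) = (√2*(√5*7^(¼)*97^(¾)*√(-I*(396 + 10200*I*√679/7))/485)/2)*(-1/1713466) = (7^(¼)*√10*97^(¾)*√(-I*(396 + 10200*I*√679/7))/970)*(-1/1713466) = -7^(¼)*√10*97^(¾)*√(-I*(396 + 10200*I*√679/7))/1662062020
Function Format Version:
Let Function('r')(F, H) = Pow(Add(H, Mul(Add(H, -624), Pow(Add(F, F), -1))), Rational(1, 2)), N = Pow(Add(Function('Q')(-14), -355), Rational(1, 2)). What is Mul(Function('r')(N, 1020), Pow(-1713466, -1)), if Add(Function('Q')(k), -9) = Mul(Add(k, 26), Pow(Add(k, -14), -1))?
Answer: Mul(Rational(-1, 5817217070), Pow(679, Rational(3, 4)), Pow(Add(Mul(-6930, I), Mul(25500, Pow(679, Rational(1, 2)))), Rational(1, 2))) ≈ Add(-1.8639e-5, Mul(9.7196e-8, I))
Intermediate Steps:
Function('Q')(k) = Add(9, Mul(Pow(Add(-14, k), -1), Add(26, k))) (Function('Q')(k) = Add(9, Mul(Add(k, 26), Pow(Add(k, -14), -1))) = Add(9, Mul(Add(26, k), Pow(Add(-14, k), -1))) = Add(9, Mul(Pow(Add(-14, k), -1), Add(26, k))))
N = Mul(Rational(5, 7), I, Pow(679, Rational(1, 2))) (N = Pow(Add(Mul(10, Pow(Add(-14, -14), -1), Add(-10, -14)), -355), Rational(1, 2)) = Pow(Add(Mul(10, Pow(-28, -1), -24), -355), Rational(1, 2)) = Pow(Add(Mul(10, Rational(-1, 28), -24), -355), Rational(1, 2)) = Pow(Add(Rational(60, 7), -355), Rational(1, 2)) = Pow(Rational(-2425, 7), Rational(1, 2)) = Mul(Rational(5, 7), I, Pow(679, Rational(1, 2))) ≈ Mul(18.613, I))
Function('r')(F, H) = Pow(Add(H, Mul(Rational(1, 2), Pow(F, -1), Add(-624, H))), Rational(1, 2)) (Function('r')(F, H) = Pow(Add(H, Mul(Add(-624, H), Pow(Mul(2, F), -1))), Rational(1, 2)) = Pow(Add(H, Mul(Add(-624, H), Mul(Rational(1, 2), Pow(F, -1)))), Rational(1, 2)) = Pow(Add(H, Mul(Rational(1, 2), Pow(F, -1), Add(-624, H))), Rational(1, 2)))
Mul(Function('r')(N, 1020), Pow(-1713466, -1)) = Mul(Mul(Rational(1, 2), Pow(2, Rational(1, 2)), Pow(Mul(Pow(Mul(Rational(5, 7), I, Pow(679, Rational(1, 2))), -1), Add(-624, 1020, Mul(2, Mul(Rational(5, 7), I, Pow(679, Rational(1, 2))), 1020))), Rational(1, 2))), Pow(-1713466, -1)) = Mul(Mul(Rational(1, 2), Pow(2, Rational(1, 2)), Pow(Mul(Mul(Rational(-1, 485), I, Pow(679, Rational(1, 2))), Add(-624, 1020, Mul(Rational(10200, 7), I, Pow(679, Rational(1, 2))))), Rational(1, 2))), Rational(-1, 1713466)) = Mul(Mul(Rational(1, 2), Pow(2, Rational(1, 2)), Pow(Mul(Mul(Rational(-1, 485), I, Pow(679, Rational(1, 2))), Add(396, Mul(Rational(10200, 7), I, Pow(679, Rational(1, 2))))), Rational(1, 2))), Rational(-1, 1713466)) = Mul(Mul(Rational(1, 2), Pow(2, Rational(1, 2)), Pow(Mul(Rational(-1, 485), I, Pow(679, Rational(1, 2)), Add(396, Mul(Rational(10200, 7), I, Pow(679, Rational(1, 2))))), Rational(1, 2))), Rational(-1, 1713466)) = Mul(Mul(Rational(1, 2), Pow(2, Rational(1, 2)), Mul(Rational(1, 485), Pow(5, Rational(1, 2)), Pow(7, Rational(1, 4)), Pow(97, Rational(3, 4)), Pow(Mul(-1, I, Add(396, Mul(Rational(10200, 7), I, Pow(679, Rational(1, 2))))), Rational(1, 2)))), Rational(-1, 1713466)) = Mul(Mul(Rational(1, 970), Pow(7, Rational(1, 4)), Pow(10, Rational(1, 2)), Pow(97, Rational(3, 4)), Pow(Mul(-1, I, Add(396, Mul(Rational(10200, 7), I, Pow(679, Rational(1, 2))))), Rational(1, 2))), Rational(-1, 1713466)) = Mul(Rational(-1, 1662062020), Pow(7, Rational(1, 4)), Pow(10, Rational(1, 2)), Pow(97, Rational(3, 4)), Pow(Mul(-1, I, Add(396, Mul(Rational(10200, 7), I, Pow(679, Rational(1, 2))))), Rational(1, 2)))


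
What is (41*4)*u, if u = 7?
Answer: 1148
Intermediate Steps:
(41*4)*u = (41*4)*7 = 164*7 = 1148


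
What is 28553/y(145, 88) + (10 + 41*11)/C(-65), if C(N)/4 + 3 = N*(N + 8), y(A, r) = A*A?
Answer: 432505349/311338200 ≈ 1.3892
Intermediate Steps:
y(A, r) = A**2
C(N) = -12 + 4*N*(8 + N) (C(N) = -12 + 4*(N*(N + 8)) = -12 + 4*(N*(8 + N)) = -12 + 4*N*(8 + N))
28553/y(145, 88) + (10 + 41*11)/C(-65) = 28553/(145**2) + (10 + 41*11)/(-12 + 4*(-65)**2 + 32*(-65)) = 28553/21025 + (10 + 451)/(-12 + 4*4225 - 2080) = 28553*(1/21025) + 461/(-12 + 16900 - 2080) = 28553/21025 + 461/14808 = 432505349/311338200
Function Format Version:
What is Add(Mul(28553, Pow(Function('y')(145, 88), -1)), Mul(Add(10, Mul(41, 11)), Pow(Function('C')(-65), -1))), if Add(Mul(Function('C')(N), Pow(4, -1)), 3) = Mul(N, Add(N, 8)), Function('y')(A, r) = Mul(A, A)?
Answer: Rational(432505349, 311338200) ≈ 1.3892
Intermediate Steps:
Function('y')(A, r) = Pow(A, 2)
Function('C')(N) = Add(-12, Mul(4, N, Add(8, N))) (Function('C')(N) = Add(-12, Mul(4, Mul(N, Add(N, 8)))) = Add(-12, Mul(4, Mul(N, Add(8, N)))) = Add(-12, Mul(4, N, Add(8, N))))
Add(Mul(28553, Pow(Function('y')(145, 88), -1)), Mul(Add(10, Mul(41, 11)), Pow(Function('C')(-65), -1))) = Add(Mul(28553, Pow(Pow(145, 2), -1)), Mul(Add(10, Mul(41, 11)), Pow(Add(-12, Mul(4, Pow(-65, 2)), Mul(32, -65)), -1))) = Add(Mul(28553, Pow(21025, -1)), Mul(Add(10, 451), Pow(Add(-12, Mul(4, 4225), -2080), -1))) = Add(Mul(28553, Rational(1, 21025)), Mul(461, Pow(Add(-12, 16900, -2080), -1))) = Add(Rational(28553, 21025), Mul(461, Pow(14808, -1))) = Add(Rational(28553, 21025), Mul(461, Rational(1, 14808))) = Add(Rational(28553, 21025), Rational(461, 14808)) = Rational(432505349, 311338200)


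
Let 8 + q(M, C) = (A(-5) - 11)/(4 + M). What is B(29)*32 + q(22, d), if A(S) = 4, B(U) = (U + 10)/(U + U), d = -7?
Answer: 9989/754 ≈ 13.248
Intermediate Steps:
B(U) = (10 + U)/(2*U) (B(U) = (10 + U)/((2*U)) = (10 + U)*(1/(2*U)) = (10 + U)/(2*U))
q(M, C) = -8 - 7/(4 + M) (q(M, C) = -8 + (4 - 11)/(4 + M) = -8 - 7/(4 + M))
B(29)*32 + q(22, d) = ((1/2)*(10 + 29)/29)*32 + (-39 - 8*22)/(4 + 22) = ((1/2)*(1/29)*39)*32 + (-39 - 176)/26 = (39/58)*32 + (1/26)*(-215) = 624/29 - 215/26 = 9989/754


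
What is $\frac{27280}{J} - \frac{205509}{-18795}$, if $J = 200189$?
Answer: $\frac{1262223297}{114016735} \approx 11.071$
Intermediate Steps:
$\frac{27280}{J} - \frac{205509}{-18795} = \frac{27280}{200189} - \frac{205509}{-18795} = 27280 \cdot \frac{1}{200189} - - \frac{68503}{6265} = \frac{2480}{18199} + \frac{68503}{6265} = \frac{1262223297}{114016735}$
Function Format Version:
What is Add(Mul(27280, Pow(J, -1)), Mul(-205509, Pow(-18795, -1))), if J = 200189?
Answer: Rational(1262223297, 114016735) ≈ 11.071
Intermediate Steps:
Add(Mul(27280, Pow(J, -1)), Mul(-205509, Pow(-18795, -1))) = Add(Mul(27280, Pow(200189, -1)), Mul(-205509, Pow(-18795, -1))) = Add(Mul(27280, Rational(1, 200189)), Mul(-205509, Rational(-1, 18795))) = Add(Rational(2480, 18199), Rational(68503, 6265)) = Rational(1262223297, 114016735)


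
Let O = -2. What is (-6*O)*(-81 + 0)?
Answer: -972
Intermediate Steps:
(-6*O)*(-81 + 0) = (-6*(-2))*(-81 + 0) = 12*(-81) = -972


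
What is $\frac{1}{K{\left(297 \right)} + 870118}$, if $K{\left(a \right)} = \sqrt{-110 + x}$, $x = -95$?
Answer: $\frac{870118}{757105334129} - \frac{i \sqrt{205}}{757105334129} \approx 1.1493 \cdot 10^{-6} - 1.8911 \cdot 10^{-11} i$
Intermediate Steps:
$K{\left(a \right)} = i \sqrt{205}$ ($K{\left(a \right)} = \sqrt{-110 - 95} = \sqrt{-205} = i \sqrt{205}$)
$\frac{1}{K{\left(297 \right)} + 870118} = \frac{1}{i \sqrt{205} + 870118} = \frac{1}{870118 + i \sqrt{205}}$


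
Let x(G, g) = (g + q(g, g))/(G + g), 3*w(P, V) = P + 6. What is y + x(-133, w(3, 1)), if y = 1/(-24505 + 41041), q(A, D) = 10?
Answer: -8263/82680 ≈ -0.099940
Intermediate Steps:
w(P, V) = 2 + P/3 (w(P, V) = (P + 6)/3 = (6 + P)/3 = 2 + P/3)
y = 1/16536 ≈ 6.0474e-5
x(G, g) = (10 + g)/(G + g) (x(G, g) = (g + 10)/(G + g) = (10 + g)/(G + g))
y + x(-133, w(3, 1)) = 1/16536 + (10 + (2 + (⅓)*3))/(-133 + (2 + (⅓)*3)) = 1/16536 + (10 + (2 + 1))/(-133 + (2 + 1)) = 1/16536 + (10 + 3)/(-133 + 3) = 1/16536 + 13/(-130) = 1/16536 - 1/130*13 = 1/16536 - ⅒ = -8263/82680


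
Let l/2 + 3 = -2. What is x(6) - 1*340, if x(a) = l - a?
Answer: -356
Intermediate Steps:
l = -10 (l = -6 + 2*(-2) = -6 - 4 = -10)
x(a) = -10 - a
x(6) - 1*340 = (-10 - 1*6) - 1*340 = (-10 - 6) - 340 = -16 - 340 = -356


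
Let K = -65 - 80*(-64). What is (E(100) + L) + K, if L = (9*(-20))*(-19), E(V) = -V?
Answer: 8375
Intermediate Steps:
L = 3420 (L = -180*(-19) = 3420)
K = 5055 (K = -65 + 5120 = 5055)
(E(100) + L) + K = (-1*100 + 3420) + 5055 = (-100 + 3420) + 5055 = 3320 + 5055 = 8375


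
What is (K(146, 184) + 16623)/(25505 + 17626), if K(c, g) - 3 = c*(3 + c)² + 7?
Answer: 1085993/14377 ≈ 75.537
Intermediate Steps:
K(c, g) = 10 + c*(3 + c)² (K(c, g) = 3 + (c*(3 + c)² + 7) = 3 + (7 + c*(3 + c)²) = 10 + c*(3 + c)²)
(K(146, 184) + 16623)/(25505 + 17626) = ((10 + 146*(3 + 146)²) + 16623)/(25505 + 17626) = ((10 + 146*149²) + 16623)/43131 = ((10 + 146*22201) + 16623)*(1/43131) = ((10 + 3241346) + 16623)*(1/43131) = (3241356 + 16623)*(1/43131) = 3257979*(1/43131) = 1085993/14377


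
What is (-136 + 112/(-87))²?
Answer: 142659136/7569 ≈ 18848.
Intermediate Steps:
(-136 + 112/(-87))² = (-136 + 112*(-1/87))² = (-136 - 112/87)² = (-11944/87)² = 142659136/7569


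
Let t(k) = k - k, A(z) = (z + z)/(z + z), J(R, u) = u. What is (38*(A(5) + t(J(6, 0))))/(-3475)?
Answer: -38/3475 ≈ -0.010935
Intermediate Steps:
A(z) = 1 (A(z) = (2*z)/((2*z)) = (2*z)*(1/(2*z)) = 1)
t(k) = 0
(38*(A(5) + t(J(6, 0))))/(-3475) = (38*(1 + 0))/(-3475) = (38*1)*(-1/3475) = 38*(-1/3475) = -38/3475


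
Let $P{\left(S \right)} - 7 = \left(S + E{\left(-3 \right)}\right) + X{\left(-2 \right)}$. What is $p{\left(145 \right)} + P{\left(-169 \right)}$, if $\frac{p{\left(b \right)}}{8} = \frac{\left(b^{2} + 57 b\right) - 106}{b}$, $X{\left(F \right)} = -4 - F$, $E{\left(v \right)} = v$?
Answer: $\frac{209257}{145} \approx 1443.2$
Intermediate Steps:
$P{\left(S \right)} = 2 + S$ ($P{\left(S \right)} = 7 + \left(\left(S - 3\right) - 2\right) = 7 + \left(\left(-3 + S\right) + \left(-4 + 2\right)\right) = 7 + \left(\left(-3 + S\right) - 2\right) = 7 + \left(-5 + S\right) = 2 + S$)
$p{\left(b \right)} = \frac{8 \left(-106 + b^{2} + 57 b\right)}{b}$ ($p{\left(b \right)} = 8 \frac{\left(b^{2} + 57 b\right) - 106}{b} = 8 \frac{-106 + b^{2} + 57 b}{b} = \frac{8 \left(-106 + b^{2} + 57 b\right)}{b}$)
$p{\left(145 \right)} + P{\left(-169 \right)} = \left(456 - \frac{848}{145} + 8 \cdot 145\right) + \left(2 - 169\right) = \left(456 - \frac{848}{145} + 1160\right) - 167 = \frac{233472}{145} - 167 = \frac{209257}{145}$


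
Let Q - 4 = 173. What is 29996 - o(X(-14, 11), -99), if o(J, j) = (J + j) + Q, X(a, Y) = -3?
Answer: 29921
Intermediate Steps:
Q = 177 (Q = 4 + 173 = 177)
o(J, j) = 177 + J + j (o(J, j) = (J + j) + 177 = 177 + J + j)
29996 - o(X(-14, 11), -99) = 29996 - (177 - 3 - 99) = 29996 - 1*75 = 29996 - 75 = 29921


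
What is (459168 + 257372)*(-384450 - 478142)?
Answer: -618081671680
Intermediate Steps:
(459168 + 257372)*(-384450 - 478142) = 716540*(-862592) = -618081671680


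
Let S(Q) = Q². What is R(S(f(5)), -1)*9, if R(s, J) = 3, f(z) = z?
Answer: 27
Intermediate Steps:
R(S(f(5)), -1)*9 = 3*9 = 27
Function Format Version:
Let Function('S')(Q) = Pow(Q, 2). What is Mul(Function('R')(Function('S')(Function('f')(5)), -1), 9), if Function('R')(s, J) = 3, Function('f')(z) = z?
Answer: 27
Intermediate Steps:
Mul(Function('R')(Function('S')(Function('f')(5)), -1), 9) = Mul(3, 9) = 27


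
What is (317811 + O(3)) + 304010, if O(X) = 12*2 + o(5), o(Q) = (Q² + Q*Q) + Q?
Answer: 621900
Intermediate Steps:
o(Q) = Q + 2*Q² (o(Q) = (Q² + Q²) + Q = 2*Q² + Q = Q + 2*Q²)
O(X) = 79 (O(X) = 12*2 + 5*(1 + 2*5) = 24 + 5*(1 + 10) = 24 + 5*11 = 24 + 55 = 79)
(317811 + O(3)) + 304010 = (317811 + 79) + 304010 = 317890 + 304010 = 621900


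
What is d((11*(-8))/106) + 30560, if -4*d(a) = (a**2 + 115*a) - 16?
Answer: 85920837/2809 ≈ 30588.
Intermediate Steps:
d(a) = 4 - 115*a/4 - a**2/4 (d(a) = -((a**2 + 115*a) - 16)/4 = -(-16 + a**2 + 115*a)/4 = 4 - 115*a/4 - a**2/4)
d((11*(-8))/106) + 30560 = (4 - 115*11*(-8)/(4*106) - ((11*(-8))/106)**2/4) + 30560 = (4 - (-2530)/106 - (-88*1/106)**2/4) + 30560 = (4 - 115/4*(-44/53) - (-44/53)**2/4) + 30560 = (4 + 1265/53 - 1/4*1936/2809) + 30560 = (4 + 1265/53 - 484/2809) + 30560 = 77797/2809 + 30560 = 85920837/2809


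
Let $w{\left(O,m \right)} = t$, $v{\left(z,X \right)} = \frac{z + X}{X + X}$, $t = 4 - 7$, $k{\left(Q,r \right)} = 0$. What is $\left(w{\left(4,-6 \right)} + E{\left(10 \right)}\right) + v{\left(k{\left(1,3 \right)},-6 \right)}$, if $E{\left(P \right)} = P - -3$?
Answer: $\frac{21}{2} \approx 10.5$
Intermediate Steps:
$t = -3$ ($t = 4 - 7 = -3$)
$v{\left(z,X \right)} = \frac{X + z}{2 X}$
$E{\left(P \right)} = 3 + P$ ($E{\left(P \right)} = P + 3 = 3 + P$)
$w{\left(O,m \right)} = -3$
$\left(w{\left(4,-6 \right)} + E{\left(10 \right)}\right) + v{\left(k{\left(1,3 \right)},-6 \right)} = \left(-3 + \left(3 + 10\right)\right) + \frac{-6 + 0}{2 \left(-6\right)} = \left(-3 + 13\right) + \frac{1}{2} \left(- \frac{1}{6}\right) \left(-6\right) = 10 + \frac{1}{2} = \frac{21}{2}$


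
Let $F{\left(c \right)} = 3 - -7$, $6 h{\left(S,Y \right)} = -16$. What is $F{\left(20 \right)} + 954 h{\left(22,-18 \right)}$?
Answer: $-2534$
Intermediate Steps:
$h{\left(S,Y \right)} = - \frac{8}{3}$ ($h{\left(S,Y \right)} = \frac{1}{6} \left(-16\right) = - \frac{8}{3}$)
$F{\left(c \right)} = 10$ ($F{\left(c \right)} = 3 + 7 = 10$)
$F{\left(20 \right)} + 954 h{\left(22,-18 \right)} = 10 + 954 \left(- \frac{8}{3}\right) = 10 - 2544 = -2534$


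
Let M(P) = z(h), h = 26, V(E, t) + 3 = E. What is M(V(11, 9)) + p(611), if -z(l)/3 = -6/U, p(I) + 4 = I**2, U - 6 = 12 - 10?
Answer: 1493277/4 ≈ 3.7332e+5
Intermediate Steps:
V(E, t) = -3 + E
U = 8 (U = 6 + (12 - 10) = 6 + 2 = 8)
p(I) = -4 + I**2
z(l) = 9/4 (z(l) = -(-18)/8 = -3*(-3/4) = 9/4)
M(P) = 9/4
M(V(11, 9)) + p(611) = 9/4 + (-4 + 611**2) = 9/4 + (-4 + 373321) = 9/4 + 373317 = 1493277/4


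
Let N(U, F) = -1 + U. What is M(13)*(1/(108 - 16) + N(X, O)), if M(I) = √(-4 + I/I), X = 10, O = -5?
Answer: 829*I*√3/92 ≈ 15.607*I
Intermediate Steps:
M(I) = I*√3 (M(I) = √(-4 + 1) = √(-3) = I*√3)
M(13)*(1/(108 - 16) + N(X, O)) = (I*√3)*(1/(108 - 16) + (-1 + 10)) = (I*√3)*(1/92 + 9) = (I*√3)*(829/92) = 829*I*√3/92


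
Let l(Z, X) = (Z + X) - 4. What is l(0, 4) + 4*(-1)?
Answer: -4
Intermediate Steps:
l(Z, X) = -4 + X + Z (l(Z, X) = (X + Z) - 4 = -4 + X + Z)
l(0, 4) + 4*(-1) = (-4 + 4 + 0) + 4*(-1) = 0 - 4 = -4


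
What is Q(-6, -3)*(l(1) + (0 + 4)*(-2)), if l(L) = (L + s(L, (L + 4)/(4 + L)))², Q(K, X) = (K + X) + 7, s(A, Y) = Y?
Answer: 8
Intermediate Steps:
Q(K, X) = 7 + K + X
l(L) = (1 + L)² (l(L) = (L + (L + 4)/(4 + L))² = (L + (4 + L)/(4 + L))² = (L + 1)² = (1 + L)²)
Q(-6, -3)*(l(1) + (0 + 4)*(-2)) = (7 - 6 - 3)*((1 + 1)² + (0 + 4)*(-2)) = -2*(2² + 4*(-2)) = -2*(4 - 8) = -2*(-4) = 8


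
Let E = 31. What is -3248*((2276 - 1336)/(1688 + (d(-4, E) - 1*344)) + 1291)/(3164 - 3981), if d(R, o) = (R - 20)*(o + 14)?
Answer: 3226888/627 ≈ 5146.6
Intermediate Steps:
d(R, o) = (-20 + R)*(14 + o)
-3248*((2276 - 1336)/(1688 + (d(-4, E) - 1*344)) + 1291)/(3164 - 3981) = -3248*((2276 - 1336)/(1688 + ((-280 - 20*31 + 14*(-4) - 4*31) - 1*344)) + 1291)/(3164 - 3981) = -(-4193168/817 - 3053120/(817*(1688 + ((-280 - 620 - 56 - 124) - 344)))) = -(-4193168/817 - 3053120/(817*(1688 + (-1080 - 344)))) = -(-4193168/817 - 3053120/(817*(1688 - 1424))) = -3248/((-817/(940/264 + 1291))) = -3248/((-817/(940*(1/264) + 1291))) = -3248/((-817/(235/66 + 1291))) = -3248/((-817/85441/66)) = -3248/((-817*66/85441)) = -3248/(-1254/1987) = -3248*(-1987/1254) = 3226888/627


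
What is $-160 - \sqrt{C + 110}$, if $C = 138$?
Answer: $-160 - 2 \sqrt{62} \approx -175.75$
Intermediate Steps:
$-160 - \sqrt{C + 110} = -160 - \sqrt{138 + 110} = -160 - \sqrt{248} = -160 - 2 \sqrt{62}$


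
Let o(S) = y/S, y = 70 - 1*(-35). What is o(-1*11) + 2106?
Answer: 23061/11 ≈ 2096.5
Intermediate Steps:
y = 105 (y = 70 + 35 = 105)
o(S) = 105/S
o(-1*11) + 2106 = 105/((-1*11)) + 2106 = 105/(-11) + 2106 = 105*(-1/11) + 2106 = -105/11 + 2106 = 23061/11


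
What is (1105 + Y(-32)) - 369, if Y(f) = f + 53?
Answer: 757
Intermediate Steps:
Y(f) = 53 + f
(1105 + Y(-32)) - 369 = (1105 + (53 - 32)) - 369 = (1105 + 21) - 369 = 1126 - 369 = 757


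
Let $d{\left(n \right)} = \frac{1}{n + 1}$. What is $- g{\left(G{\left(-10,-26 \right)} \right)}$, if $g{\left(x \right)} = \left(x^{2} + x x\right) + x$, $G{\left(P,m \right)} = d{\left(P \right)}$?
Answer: $\frac{7}{81} \approx 0.08642$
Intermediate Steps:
$d{\left(n \right)} = \frac{1}{1 + n}$
$G{\left(P,m \right)} = \frac{1}{1 + P}$
$g{\left(x \right)} = x + 2 x^{2}$ ($g{\left(x \right)} = \left(x^{2} + x^{2}\right) + x = 2 x^{2} + x = x + 2 x^{2}$)
$- g{\left(G{\left(-10,-26 \right)} \right)} = - \frac{1 + \frac{2}{1 - 10}}{1 - 10} = - \frac{1 + \frac{2}{-9}}{-9} = - \frac{\left(-1\right) \left(1 + 2 \left(- \frac{1}{9}\right)\right)}{9} = - \frac{\left(-1\right) \left(1 - \frac{2}{9}\right)}{9} = - \frac{\left(-1\right) 7}{9 \cdot 9} = \left(-1\right) \left(- \frac{7}{81}\right) = \frac{7}{81}$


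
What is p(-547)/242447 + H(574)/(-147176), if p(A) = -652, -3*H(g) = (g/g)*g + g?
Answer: -2386775/26761784754 ≈ -8.9186e-5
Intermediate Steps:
H(g) = -2*g/3 (H(g) = -((g/g)*g + g)/3 = -(1*g + g)/3 = -(g + g)/3 = -2*g/3)
p(-547)/242447 + H(574)/(-147176) = -652/242447 - 2/3*574/(-147176) = -652*1/242447 - 1148/3*(-1/147176) = -652/242447 + 287/110382 = -2386775/26761784754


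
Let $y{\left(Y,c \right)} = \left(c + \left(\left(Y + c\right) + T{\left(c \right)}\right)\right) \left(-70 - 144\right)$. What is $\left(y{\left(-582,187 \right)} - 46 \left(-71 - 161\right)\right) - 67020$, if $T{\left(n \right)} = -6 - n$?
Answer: $29466$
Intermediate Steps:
$y{\left(Y,c \right)} = 1284 - 214 Y - 214 c$ ($y{\left(Y,c \right)} = \left(c + \left(\left(Y + c\right) - \left(6 + c\right)\right)\right) \left(-70 - 144\right) = \left(c + \left(-6 + Y\right)\right) \left(-214\right) = \left(-6 + Y + c\right) \left(-214\right) = 1284 - 214 Y - 214 c$)
$\left(y{\left(-582,187 \right)} - 46 \left(-71 - 161\right)\right) - 67020 = \left(\left(1284 - -124548 - 40018\right) - 46 \left(-71 - 161\right)\right) - 67020 = \left(\left(1284 + 124548 - 40018\right) - -10672\right) - 67020 = \left(85814 + 10672\right) - 67020 = 96486 - 67020 = 29466$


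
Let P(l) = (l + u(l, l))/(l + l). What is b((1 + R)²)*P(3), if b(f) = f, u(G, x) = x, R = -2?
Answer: 1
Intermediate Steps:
P(l) = 1 (P(l) = (l + l)/(l + l) = (2*l)/((2*l)) = (2*l)*(1/(2*l)) = 1)
b((1 + R)²)*P(3) = (1 - 2)²*1 = (-1)²*1 = 1*1 = 1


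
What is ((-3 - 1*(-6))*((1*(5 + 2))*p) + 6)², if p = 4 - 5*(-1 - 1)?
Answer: 90000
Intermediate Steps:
p = 14 (p = 4 - 5*(-2) = 4 - 1*(-10) = 4 + 10 = 14)
((-3 - 1*(-6))*((1*(5 + 2))*p) + 6)² = ((-3 - 1*(-6))*((1*(5 + 2))*14) + 6)² = ((-3 + 6)*((1*7)*14) + 6)² = (3*(7*14) + 6)² = (3*98 + 6)² = (294 + 6)² = 300² = 90000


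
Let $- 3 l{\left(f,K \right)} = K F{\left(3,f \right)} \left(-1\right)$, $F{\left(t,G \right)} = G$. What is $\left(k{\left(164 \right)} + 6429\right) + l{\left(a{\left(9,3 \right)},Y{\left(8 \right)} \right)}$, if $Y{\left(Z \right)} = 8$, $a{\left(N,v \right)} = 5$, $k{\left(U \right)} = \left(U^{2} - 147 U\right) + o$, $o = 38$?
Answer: $\frac{27805}{3} \approx 9268.3$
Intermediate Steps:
$k{\left(U \right)} = 38 + U^{2} - 147 U$ ($k{\left(U \right)} = \left(U^{2} - 147 U\right) + 38 = 38 + U^{2} - 147 U$)
$l{\left(f,K \right)} = \frac{K f}{3}$ ($l{\left(f,K \right)} = - \frac{K f \left(-1\right)}{3} = - \frac{\left(-1\right) K f}{3} = \frac{K f}{3}$)
$\left(k{\left(164 \right)} + 6429\right) + l{\left(a{\left(9,3 \right)},Y{\left(8 \right)} \right)} = \left(\left(38 + 164^{2} - 24108\right) + 6429\right) + \frac{1}{3} \cdot 8 \cdot 5 = \left(\left(38 + 26896 - 24108\right) + 6429\right) + \frac{40}{3} = \left(2826 + 6429\right) + \frac{40}{3} = 9255 + \frac{40}{3} = \frac{27805}{3}$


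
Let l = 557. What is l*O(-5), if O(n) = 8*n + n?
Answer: -25065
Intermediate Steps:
O(n) = 9*n
l*O(-5) = 557*(9*(-5)) = 557*(-45) = -25065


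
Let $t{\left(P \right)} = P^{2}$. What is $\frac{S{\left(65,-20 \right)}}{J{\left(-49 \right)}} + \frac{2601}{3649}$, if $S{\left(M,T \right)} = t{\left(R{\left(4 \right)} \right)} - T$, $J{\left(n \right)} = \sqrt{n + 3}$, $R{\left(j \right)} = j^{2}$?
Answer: $\frac{2601}{3649} - 6 i \sqrt{46} \approx 0.7128 - 40.694 i$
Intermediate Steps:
$J{\left(n \right)} = \sqrt{3 + n}$
$S{\left(M,T \right)} = 256 - T$ ($S{\left(M,T \right)} = \left(4^{2}\right)^{2} - T = 16^{2} - T = 256 - T$)
$\frac{S{\left(65,-20 \right)}}{J{\left(-49 \right)}} + \frac{2601}{3649} = \frac{256 - -20}{\sqrt{3 - 49}} + \frac{2601}{3649} = \frac{256 + 20}{\sqrt{-46}} + 2601 \cdot \frac{1}{3649} = \frac{276}{i \sqrt{46}} + \frac{2601}{3649} = 276 \left(- \frac{i \sqrt{46}}{46}\right) + \frac{2601}{3649} = - 6 i \sqrt{46} + \frac{2601}{3649} = \frac{2601}{3649} - 6 i \sqrt{46}$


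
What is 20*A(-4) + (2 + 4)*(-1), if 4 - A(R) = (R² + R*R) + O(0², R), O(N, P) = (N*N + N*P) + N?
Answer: -566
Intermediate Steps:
O(N, P) = N + N² + N*P (O(N, P) = (N² + N*P) + N = N + N² + N*P)
A(R) = 4 - 2*R² (A(R) = 4 - ((R² + R*R) + 0²*(1 + 0² + R)) = 4 - ((R² + R²) + 0*(1 + 0 + R)) = 4 - (2*R² + 0*(1 + R)) = 4 - (2*R² + 0) = 4 - 2*R²)
20*A(-4) + (2 + 4)*(-1) = 20*(4 - 2*(-4)²) + (2 + 4)*(-1) = 20*(4 - 2*16) + 6*(-1) = 20*(4 - 32) - 6 = 20*(-28) - 6 = -560 - 6 = -566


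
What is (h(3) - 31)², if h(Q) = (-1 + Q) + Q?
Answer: 676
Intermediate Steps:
h(Q) = -1 + 2*Q
(h(3) - 31)² = ((-1 + 2*3) - 31)² = ((-1 + 6) - 31)² = (5 - 31)² = (-26)² = 676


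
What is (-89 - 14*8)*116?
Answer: -23316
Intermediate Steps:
(-89 - 14*8)*116 = (-89 - 112)*116 = -201*116 = -23316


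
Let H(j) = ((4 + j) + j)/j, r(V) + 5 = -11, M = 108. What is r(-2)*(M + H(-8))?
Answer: -1752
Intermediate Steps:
r(V) = -16 (r(V) = -5 - 11 = -16)
H(j) = (4 + 2*j)/j
r(-2)*(M + H(-8)) = -16*(108 + (2 + 4/(-8))) = -16*(108 + (2 + 4*(-1/8))) = -16*(108 + (2 - 1/2)) = -16*(108 + 3/2) = -16*219/2 = -1752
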